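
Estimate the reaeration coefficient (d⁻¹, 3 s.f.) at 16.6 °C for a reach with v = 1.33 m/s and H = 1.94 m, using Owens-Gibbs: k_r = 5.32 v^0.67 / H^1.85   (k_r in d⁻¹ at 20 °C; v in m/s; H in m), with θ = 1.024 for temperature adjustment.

k_r ≈ 1.74 d⁻¹

k_r(20) = 5.32 × 1.33^0.67 / 1.94^1.85 = 5.32 × 1.211 / 3.407 = 1.890 d⁻¹.
k_r(16.6) = 1.890 × 1.024^(16.6−20) = 1.890 × 0.9225 = 1.744 d⁻¹.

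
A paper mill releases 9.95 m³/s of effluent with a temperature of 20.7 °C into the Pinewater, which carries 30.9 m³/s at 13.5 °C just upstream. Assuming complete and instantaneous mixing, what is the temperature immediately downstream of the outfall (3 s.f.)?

15.3 °C

Flow-weighted mixing: C = (Q_r C_r + Q_w C_w)/(Q_r + Q_w)
= (30.9×13.5 + 9.95×20.7)/(30.9 + 9.95) = 623.1/40.85 = 15.25 °C.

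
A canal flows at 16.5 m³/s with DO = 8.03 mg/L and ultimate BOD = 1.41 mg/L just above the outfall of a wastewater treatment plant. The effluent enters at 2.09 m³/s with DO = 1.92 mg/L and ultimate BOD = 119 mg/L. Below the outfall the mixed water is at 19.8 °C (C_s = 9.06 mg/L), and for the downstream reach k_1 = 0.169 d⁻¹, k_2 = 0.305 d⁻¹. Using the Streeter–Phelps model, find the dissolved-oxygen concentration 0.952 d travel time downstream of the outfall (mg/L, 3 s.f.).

DO ≈ 5.90 mg/L

Mixed DO = (16.5×8.03 + 2.09×1.92)/(16.5+2.09) = 136.5/18.59 = 7.343 mg/L.
Mixed L₀ = (16.5×1.41 + 2.09×119)/(18.59) = 272.0/18.59 = 14.63 mg/L.
Initial deficit D₀ = C_s − DO₀ = 9.06 − 7.343 = 1.717 mg/L.
D(0.952) = [0.169×14.63/(0.305−0.169)](e^(−0.169×0.952) − e^(−0.305×0.952)) + 1.717 e^(−0.305×0.952)
= 18.18 × (0.8514 − 0.7480) + 1.717 × 0.7480 = 3.164 mg/L.
DO = 9.06 − 3.164 = 5.896 mg/L.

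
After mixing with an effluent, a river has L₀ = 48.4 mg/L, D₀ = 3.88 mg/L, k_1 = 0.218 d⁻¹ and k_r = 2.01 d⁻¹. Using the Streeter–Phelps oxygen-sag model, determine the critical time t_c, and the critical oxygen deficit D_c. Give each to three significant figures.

t_c ≈ 0.639 d; D_c ≈ 4.57 mg/L

At the critical point dD/dt = 0, so k_1 L₀ e^(−k_1 t) = k_r D. Substituting D(t) from the Streeter–Phelps equation and solving for t gives
t_c = ln[(k_r/k_1)(1 − D₀(k_r−k_1)/(k_1 L₀))] / (k_r−k_1).
Here k_r−k_1 = 1.792 d⁻¹ and 1 − D₀(k_r−k_1)/(k_1 L₀) = 1 − 3.88×1.792/(0.218×48.4) = 0.3410, so
t_c = ln(9.220 × 0.3410) / 1.792 = 1.146 / 1.792 = 0.6393 d.
L(t_c) = L₀ e^(−k_1 t_c) = 48.4 × 0.8699 = 42.10 mg/L, and at the critical point k_r D_c = k_1 L, so D_c = (0.218/2.01) × 42.10 = 4.566 mg/L.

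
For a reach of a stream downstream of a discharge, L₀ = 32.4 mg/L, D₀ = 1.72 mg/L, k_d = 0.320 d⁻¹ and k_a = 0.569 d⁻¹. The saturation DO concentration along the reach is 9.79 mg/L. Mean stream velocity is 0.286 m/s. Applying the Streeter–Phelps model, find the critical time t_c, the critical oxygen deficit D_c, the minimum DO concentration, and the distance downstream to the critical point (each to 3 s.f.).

t_c ≈ 2.14 d; D_c ≈ 9.18 mg/L; min DO ≈ 0.609 mg/L; x_c ≈ 52.9 km

With k_a/k_d = 1.778 and 1 − D₀(k_a−k_d)/(k_d L₀) = 0.9587,
t_c = ln(1.778 × 0.9587) / (0.569 − 0.320) = ln(1.705) / 0.2490 = 0.5334/0.2490 = 2.142 d.
D_c = (k_d/k_a) L₀ e^(−k_d t_c) = (0.320/0.569) × 32.4 × e^(−0.320×2.142) = 0.5624 × 32.4 × 0.5039 = 9.181 mg/L.
Minimum DO = C_s − D_c = 9.79 − 9.181 = 0.6090 mg/L.
x_c = v t_c = 0.286 m/s × 2.142 d × 86400 s/d = 52930 m ≈ 52.9 km.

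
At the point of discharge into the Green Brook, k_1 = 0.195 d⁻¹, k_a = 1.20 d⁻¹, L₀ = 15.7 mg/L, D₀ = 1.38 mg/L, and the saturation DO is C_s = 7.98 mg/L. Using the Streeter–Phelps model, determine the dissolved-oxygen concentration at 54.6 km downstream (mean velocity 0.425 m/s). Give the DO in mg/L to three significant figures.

DO ≈ 5.98 mg/L

Travel time t = x/v = 54.6 km / (0.425 m/s) = 54600 m / 0.425 m/s = 128500 s = 1.487 d.
k_1 L₀/(k_a−k_1) = 0.195×15.7/(1.20−0.195) = 3.062/1.005 = 3.046 mg/L.
e^(−k_1 t) = e^(−0.195×1.487) = 0.7483; e^(−k_a t) = e^(−1.20×1.487) = 0.1679.
D = 3.046 × (0.7483 − 0.1679) + 1.38 × 0.1679 = 1.768 + 0.2317 = 2.000 mg/L.
DO = C_s − D = 7.98 − 2.000 = 5.980 mg/L.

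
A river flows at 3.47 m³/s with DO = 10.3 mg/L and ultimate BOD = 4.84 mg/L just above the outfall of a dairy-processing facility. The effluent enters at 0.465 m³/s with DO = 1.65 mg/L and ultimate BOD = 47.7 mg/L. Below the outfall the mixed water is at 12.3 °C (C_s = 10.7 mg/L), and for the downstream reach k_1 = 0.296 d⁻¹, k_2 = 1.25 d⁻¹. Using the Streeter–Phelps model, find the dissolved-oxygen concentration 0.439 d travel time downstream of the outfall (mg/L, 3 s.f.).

DO ≈ 8.96 mg/L

Mixed DO = (3.47×10.3 + 0.465×1.65)/(3.47+0.465) = 36.51/3.935 = 9.278 mg/L.
Mixed L₀ = (3.47×4.84 + 0.465×47.7)/(3.935) = 38.98/3.935 = 9.905 mg/L.
Initial deficit D₀ = C_s − DO₀ = 10.7 − 9.278 = 1.422 mg/L.
D(0.439) = [0.296×9.905/(1.25−0.296)](e^(−0.296×0.439) − e^(−1.25×0.439)) + 1.422 e^(−1.25×0.439)
= 3.073 × (0.8781 − 0.5777) + 1.422 × 0.5777 = 1.745 mg/L.
DO = 10.7 − 1.745 = 8.955 mg/L.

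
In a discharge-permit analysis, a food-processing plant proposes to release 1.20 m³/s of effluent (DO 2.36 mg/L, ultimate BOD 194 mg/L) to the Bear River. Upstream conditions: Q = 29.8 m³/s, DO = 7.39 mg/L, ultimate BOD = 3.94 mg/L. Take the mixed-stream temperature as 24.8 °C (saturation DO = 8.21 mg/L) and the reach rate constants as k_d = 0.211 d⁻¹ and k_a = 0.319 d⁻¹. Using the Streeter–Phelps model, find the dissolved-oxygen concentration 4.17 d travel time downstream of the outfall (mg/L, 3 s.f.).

Mixed DO = (29.8×7.39 + 1.20×2.36)/(29.8+1.20) = 223.1/31.00 = 7.195 mg/L.
Mixed L₀ = (29.8×3.94 + 1.20×194)/(31.00) = 350.2/31.00 = 11.30 mg/L.
Initial deficit D₀ = C_s − DO₀ = 8.21 − 7.195 = 1.015 mg/L.
D(4.17) = [0.211×11.30/(0.319−0.211)](e^(−0.211×4.17) − e^(−0.319×4.17)) + 1.015 e^(−0.319×4.17)
= 22.07 × (0.4148 − 0.2644) + 1.015 × 0.2644 = 3.588 mg/L.
DO = 8.21 − 3.588 = 4.622 mg/L.

DO ≈ 4.62 mg/L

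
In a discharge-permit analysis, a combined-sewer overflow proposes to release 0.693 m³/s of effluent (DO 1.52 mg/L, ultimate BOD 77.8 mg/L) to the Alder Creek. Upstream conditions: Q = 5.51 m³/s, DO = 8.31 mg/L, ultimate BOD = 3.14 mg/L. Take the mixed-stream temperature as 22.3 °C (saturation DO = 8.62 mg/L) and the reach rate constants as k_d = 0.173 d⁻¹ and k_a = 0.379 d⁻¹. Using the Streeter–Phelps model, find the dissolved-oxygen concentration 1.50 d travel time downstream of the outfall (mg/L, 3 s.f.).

DO ≈ 6.04 mg/L

Mixed DO = (5.51×8.31 + 0.693×1.52)/(5.51+0.693) = 46.84/6.203 = 7.551 mg/L.
Mixed L₀ = (5.51×3.14 + 0.693×77.8)/(6.203) = 71.22/6.203 = 11.48 mg/L.
Initial deficit D₀ = C_s − DO₀ = 8.62 − 7.551 = 1.069 mg/L.
D(1.50) = [0.173×11.48/(0.379−0.173)](e^(−0.173×1.50) − e^(−0.379×1.50)) + 1.069 e^(−0.379×1.50)
= 9.642 × (0.7714 − 0.5664) + 1.069 × 0.5664 = 2.582 mg/L.
DO = 8.62 − 2.582 = 6.038 mg/L.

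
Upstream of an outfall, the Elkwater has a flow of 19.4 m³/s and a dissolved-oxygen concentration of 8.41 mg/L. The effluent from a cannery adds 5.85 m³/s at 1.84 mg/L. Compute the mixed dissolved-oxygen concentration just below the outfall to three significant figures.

6.89 mg/L

Flow-weighted mixing: C = (Q_r C_r + Q_w C_w)/(Q_r + Q_w)
= (19.4×8.41 + 5.85×1.84)/(19.4 + 5.85) = 173.9/25.25 = 6.888 mg/L.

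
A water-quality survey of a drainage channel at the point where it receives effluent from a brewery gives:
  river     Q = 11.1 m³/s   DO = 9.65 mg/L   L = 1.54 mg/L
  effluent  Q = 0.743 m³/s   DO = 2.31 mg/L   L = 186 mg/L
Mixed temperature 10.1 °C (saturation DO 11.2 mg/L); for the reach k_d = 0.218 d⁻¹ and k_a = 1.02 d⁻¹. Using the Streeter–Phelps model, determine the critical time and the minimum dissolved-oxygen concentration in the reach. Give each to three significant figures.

Mixed DO = (11.1×9.65 + 0.743×2.31)/(11.1+0.743) = 108.8/11.84 = 9.190 mg/L.
Mixed L₀ = (11.1×1.54 + 0.743×186)/(11.84) = 155.3/11.84 = 13.11 mg/L.
Initial deficit D₀ = C_s − DO₀ = 11.2 − 9.190 = 2.010 mg/L.
t_c = (1/0.8020) ln[(1.02/0.218)(1 − 2.010×0.8020/(0.218×13.11))] = 1.247 × ln(2.040) = 0.8888 d.
D_c = (0.218/1.02) × 13.11 × e^(−0.218×0.8888) = 0.2137 × 13.11 × 0.8239 = 2.309 mg/L.
Minimum DO = 11.2 − 2.309 = 8.891 mg/L.

t_c ≈ 0.889 d; minimum DO ≈ 8.89 mg/L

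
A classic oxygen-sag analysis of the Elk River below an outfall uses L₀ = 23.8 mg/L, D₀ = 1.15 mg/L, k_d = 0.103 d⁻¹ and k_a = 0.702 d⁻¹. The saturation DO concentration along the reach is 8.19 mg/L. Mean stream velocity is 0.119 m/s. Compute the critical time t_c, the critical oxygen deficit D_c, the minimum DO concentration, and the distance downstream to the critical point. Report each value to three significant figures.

t_c = [1/(k_a−k_d)] ln[(k_a/k_d)(1 − D₀(k_a−k_d)/(k_d L₀))]
= [1/(0.702−0.103)] ln[(0.702/0.103)(1 − 1.15×0.5990/(0.103×23.8))]
= (1/0.5990) ln[6.816 × 0.7190] = 1.669 × ln(4.900) = 1.669 × 1.589 = 2.653 d.
D_c = (k_d/k_a) L₀ e^(−k_d t_c) = (0.103/0.702) × 23.8 × e^(−0.103×2.653) = 0.1467 × 23.8 × 0.7609 = 2.657 mg/L.
Minimum DO = C_s − D_c = 8.19 − 2.657 = 5.533 mg/L.
x_c = v t_c = 0.119 m/s × 2.653 d × 86400 s/d = 27280 m ≈ 27.3 km.

t_c ≈ 2.65 d; D_c ≈ 2.66 mg/L; min DO ≈ 5.53 mg/L; x_c ≈ 27.3 km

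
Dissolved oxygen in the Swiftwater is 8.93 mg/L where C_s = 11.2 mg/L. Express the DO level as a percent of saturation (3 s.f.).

79.7 % saturation

% saturation = C/C_s × 100 = 8.93/11.2 × 100 = 79.7 %.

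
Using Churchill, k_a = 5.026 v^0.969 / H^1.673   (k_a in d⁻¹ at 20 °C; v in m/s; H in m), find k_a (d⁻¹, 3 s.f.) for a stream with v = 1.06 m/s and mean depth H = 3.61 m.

k_a ≈ 0.621 d⁻¹

k_a = 5.026 × 1.06^0.969 / 3.61^1.673 = 5.026 × 1.058 / 8.565 = 0.6209 d⁻¹.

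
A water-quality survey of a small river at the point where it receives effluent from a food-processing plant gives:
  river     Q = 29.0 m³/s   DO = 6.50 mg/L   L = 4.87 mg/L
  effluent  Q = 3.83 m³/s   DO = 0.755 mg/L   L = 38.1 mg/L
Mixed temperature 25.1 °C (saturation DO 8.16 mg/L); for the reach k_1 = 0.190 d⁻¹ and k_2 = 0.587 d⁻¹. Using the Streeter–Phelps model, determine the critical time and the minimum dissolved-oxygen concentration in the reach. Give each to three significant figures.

Mixed DO = (29.0×6.50 + 3.83×0.755)/(29.0+3.83) = 191.4/32.83 = 5.830 mg/L.
Mixed L₀ = (29.0×4.87 + 3.83×38.1)/(32.83) = 287.2/32.83 = 8.747 mg/L.
Initial deficit D₀ = C_s − DO₀ = 8.16 − 5.830 = 2.330 mg/L.
t_c = (1/0.3970) ln[(0.587/0.190)(1 − 2.330×0.3970/(0.190×8.747))] = 2.519 × ln(1.370) = 0.7924 d.
D_c = (0.190/0.587) × 8.747 × e^(−0.190×0.7924) = 0.3237 × 8.747 × 0.8602 = 2.435 mg/L.
Minimum DO = 8.16 − 2.435 = 5.725 mg/L.

t_c ≈ 0.792 d; minimum DO ≈ 5.72 mg/L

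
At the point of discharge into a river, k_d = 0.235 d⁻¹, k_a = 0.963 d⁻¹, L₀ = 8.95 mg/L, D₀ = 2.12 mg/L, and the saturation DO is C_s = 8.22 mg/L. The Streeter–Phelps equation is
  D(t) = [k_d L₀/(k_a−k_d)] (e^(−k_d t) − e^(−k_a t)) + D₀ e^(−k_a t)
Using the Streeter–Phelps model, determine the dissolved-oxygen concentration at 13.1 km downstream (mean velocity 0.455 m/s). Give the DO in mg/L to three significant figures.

Travel time t = x/v = 13.1 km / (0.455 m/s) = 13100 m / 0.455 m/s = 28790 s = 0.3332 d.
k_d L₀/(k_a−k_d) = 0.235×8.95/(0.963−0.235) = 2.103/0.7280 = 2.889 mg/L.
e^(−k_d t) = e^(−0.235×0.3332) = 0.9247; e^(−k_a t) = e^(−0.963×0.3332) = 0.7255.
D = 2.889 × (0.9247 − 0.7255) + 2.12 × 0.7255 = 0.5755 + 1.538 = 2.114 mg/L.
DO = C_s − D = 8.22 − 2.114 = 6.106 mg/L.

DO ≈ 6.11 mg/L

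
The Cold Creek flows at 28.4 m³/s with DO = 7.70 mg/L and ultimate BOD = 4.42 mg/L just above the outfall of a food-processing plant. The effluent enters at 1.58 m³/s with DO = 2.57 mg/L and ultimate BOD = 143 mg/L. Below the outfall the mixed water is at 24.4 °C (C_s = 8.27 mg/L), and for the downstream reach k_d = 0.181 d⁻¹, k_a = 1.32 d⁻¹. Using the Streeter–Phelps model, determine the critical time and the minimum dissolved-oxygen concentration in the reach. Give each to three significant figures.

Mixed DO = (28.4×7.70 + 1.58×2.57)/(28.4+1.58) = 222.7/29.98 = 7.430 mg/L.
Mixed L₀ = (28.4×4.42 + 1.58×143)/(29.98) = 351.5/29.98 = 11.72 mg/L.
Initial deficit D₀ = C_s − DO₀ = 8.27 − 7.430 = 0.8404 mg/L.
t_c = (1/1.139) ln[(1.32/0.181)(1 − 0.8404×1.139/(0.181×11.72))] = 0.8780 × ln(4.003) = 1.218 d.
D_c = (0.181/1.32) × 11.72 × e^(−0.181×1.218) = 0.1371 × 11.72 × 0.8022 = 1.290 mg/L.
Minimum DO = 8.27 − 1.290 = 6.980 mg/L.

t_c ≈ 1.22 d; minimum DO ≈ 6.98 mg/L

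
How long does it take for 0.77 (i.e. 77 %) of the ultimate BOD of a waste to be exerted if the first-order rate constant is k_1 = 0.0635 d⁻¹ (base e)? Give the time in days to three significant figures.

y/L₀ = 1 − e^(−k_1 t) = 0.77 ⇒ e^(−k_1 t) = 0.230
t = −ln(0.230) / 0.0635 = 1.470 / 0.0635 = 23.14 d.

t ≈ 23.1 d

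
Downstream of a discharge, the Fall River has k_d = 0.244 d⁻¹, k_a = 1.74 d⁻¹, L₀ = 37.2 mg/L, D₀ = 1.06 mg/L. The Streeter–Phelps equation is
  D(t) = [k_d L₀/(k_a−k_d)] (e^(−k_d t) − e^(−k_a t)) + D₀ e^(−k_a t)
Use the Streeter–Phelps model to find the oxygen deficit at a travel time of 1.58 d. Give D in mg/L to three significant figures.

k_d L₀/(k_a−k_d) = 0.244×37.2/(1.74−0.244) = 9.077/1.496 = 6.067 mg/L.
e^(−k_d t) = e^(−0.244×1.580) = 0.6801; e^(−k_a t) = e^(−1.74×1.580) = 0.06398.
D = 6.067 × (0.6801 − 0.06398) + 1.06 × 0.06398 = 3.738 + 0.06782 = 3.806 mg/L.

D ≈ 3.81 mg/L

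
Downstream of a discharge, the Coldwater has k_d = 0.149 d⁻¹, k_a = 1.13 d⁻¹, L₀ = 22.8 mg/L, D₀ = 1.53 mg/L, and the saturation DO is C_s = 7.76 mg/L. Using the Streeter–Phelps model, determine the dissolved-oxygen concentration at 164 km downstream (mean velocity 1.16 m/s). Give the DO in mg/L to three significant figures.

DO ≈ 5.35 mg/L

Travel time t = x/v = 164 km / (1.16 m/s) = 164000 m / 1.16 m/s = 141400 s = 1.636 d.
k_d L₀/(k_a−k_d) = 0.149×22.8/(1.13−0.149) = 3.397/0.9810 = 3.463 mg/L.
e^(−k_d t) = e^(−0.149×1.636) = 0.7836; e^(−k_a t) = e^(−1.13×1.636) = 0.1574.
D = 3.463 × (0.7836 − 0.1574) + 1.53 × 0.1574 = 2.169 + 0.2408 = 2.409 mg/L.
DO = C_s − D = 7.76 − 2.409 = 5.351 mg/L.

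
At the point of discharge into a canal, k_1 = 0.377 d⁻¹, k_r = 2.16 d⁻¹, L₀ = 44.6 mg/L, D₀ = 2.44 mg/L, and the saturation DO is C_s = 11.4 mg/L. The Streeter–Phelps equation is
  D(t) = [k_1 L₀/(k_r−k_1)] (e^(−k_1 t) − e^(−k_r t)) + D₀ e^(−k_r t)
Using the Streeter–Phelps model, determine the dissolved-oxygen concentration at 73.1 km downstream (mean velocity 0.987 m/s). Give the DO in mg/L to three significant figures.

DO ≈ 5.67 mg/L

Travel time t = x/v = 73.1 km / (0.987 m/s) = 73100 m / 0.987 m/s = 74060 s = 0.8572 d.
k_1 L₀/(k_r−k_1) = 0.377×44.6/(2.16−0.377) = 16.81/1.783 = 9.430 mg/L.
e^(−k_1 t) = e^(−0.377×0.8572) = 0.7239; e^(−k_r t) = e^(−2.16×0.8572) = 0.1570.
D = 9.430 × (0.7239 − 0.1570) + 2.44 × 0.1570 = 5.346 + 0.3831 = 5.729 mg/L.
DO = C_s − D = 11.4 − 5.729 = 5.671 mg/L.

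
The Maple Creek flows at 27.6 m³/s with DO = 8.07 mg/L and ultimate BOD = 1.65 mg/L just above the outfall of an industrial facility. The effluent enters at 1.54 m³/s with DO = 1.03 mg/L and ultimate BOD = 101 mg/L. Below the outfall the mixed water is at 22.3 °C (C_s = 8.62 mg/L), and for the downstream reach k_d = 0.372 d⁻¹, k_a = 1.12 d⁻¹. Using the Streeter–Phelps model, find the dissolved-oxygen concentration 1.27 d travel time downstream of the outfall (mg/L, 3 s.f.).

Mixed DO = (27.6×8.07 + 1.54×1.03)/(27.6+1.54) = 224.3/29.14 = 7.698 mg/L.
Mixed L₀ = (27.6×1.65 + 1.54×101)/(29.14) = 201.1/29.14 = 6.900 mg/L.
Initial deficit D₀ = C_s − DO₀ = 8.62 − 7.698 = 0.9221 mg/L.
D(1.27) = [0.372×6.900/(1.12−0.372)](e^(−0.372×1.27) − e^(−1.12×1.27)) + 0.9221 e^(−1.12×1.27)
= 3.432 × (0.6235 − 0.2411) + 0.9221 × 0.2411 = 1.534 mg/L.
DO = 8.62 − 1.534 = 7.086 mg/L.

DO ≈ 7.09 mg/L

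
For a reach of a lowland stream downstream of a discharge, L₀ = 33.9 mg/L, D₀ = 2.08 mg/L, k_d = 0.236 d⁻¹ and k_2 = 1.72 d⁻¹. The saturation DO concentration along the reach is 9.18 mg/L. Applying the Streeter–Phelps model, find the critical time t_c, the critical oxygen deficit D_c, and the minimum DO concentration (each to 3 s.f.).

t_c ≈ 1.01 d; D_c ≈ 3.66 mg/L; min DO ≈ 5.52 mg/L

At the critical point dD/dt = 0, so k_d L₀ e^(−k_d t) = k_2 D. Substituting D(t) from the Streeter–Phelps equation and solving for t gives
t_c = ln[(k_2/k_d)(1 − D₀(k_2−k_d)/(k_d L₀))] / (k_2−k_d).
Here k_2−k_d = 1.484 d⁻¹ and 1 − D₀(k_2−k_d)/(k_d L₀) = 1 − 2.08×1.484/(0.236×33.9) = 0.6142, so
t_c = ln(7.288 × 0.6142) / 1.484 = 1.499 / 1.484 = 1.010 d.
D_c = (k_d/k_2) L₀ e^(−k_d t_c) = (0.236/1.72) × 33.9 × e^(−0.236×1.010) = 0.1372 × 33.9 × 0.7879 = 3.665 mg/L.
Minimum DO = C_s − D_c = 9.18 − 3.665 = 5.515 mg/L.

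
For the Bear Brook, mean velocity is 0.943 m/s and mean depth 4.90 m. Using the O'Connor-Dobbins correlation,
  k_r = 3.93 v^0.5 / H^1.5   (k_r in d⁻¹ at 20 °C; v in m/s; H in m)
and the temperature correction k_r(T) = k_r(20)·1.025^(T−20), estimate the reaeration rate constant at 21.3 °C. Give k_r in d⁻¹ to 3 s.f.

k_r(20) = 3.93 × 0.943^0.5 / 4.90^1.5 = 3.93 × 0.9711 / 10.85 = 0.3518 d⁻¹.
k_r(21.3) = 0.3518 × 1.025^(21.3−20) = 0.3518 × 1.033 = 0.3633 d⁻¹.

k_r ≈ 0.363 d⁻¹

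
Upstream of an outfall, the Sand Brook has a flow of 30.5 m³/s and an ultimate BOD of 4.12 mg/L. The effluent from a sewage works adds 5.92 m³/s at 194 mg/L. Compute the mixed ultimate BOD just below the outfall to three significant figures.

Flow-weighted mixing: C = (Q_r C_r + Q_w C_w)/(Q_r + Q_w)
= (30.5×4.12 + 5.92×194)/(30.5 + 5.92) = 1274/36.42 = 34.98 mg/L.

35.0 mg/L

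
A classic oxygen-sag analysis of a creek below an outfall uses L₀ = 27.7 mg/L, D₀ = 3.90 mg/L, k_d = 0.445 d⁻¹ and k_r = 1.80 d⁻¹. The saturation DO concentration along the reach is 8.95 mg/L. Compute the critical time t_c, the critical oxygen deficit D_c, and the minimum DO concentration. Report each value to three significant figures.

At the critical point dD/dt = 0, so k_d L₀ e^(−k_d t) = k_r D. Substituting D(t) from the Streeter–Phelps equation and solving for t gives
t_c = ln[(k_r/k_d)(1 − D₀(k_r−k_d)/(k_d L₀))] / (k_r−k_d).
Here k_r−k_d = 1.355 d⁻¹ and 1 − D₀(k_r−k_d)/(k_d L₀) = 1 − 3.90×1.355/(0.445×27.7) = 0.5713, so
t_c = ln(4.045 × 0.5713) / 1.355 = 0.8376 / 1.355 = 0.6182 d.
D_c = (k_d/k_r) L₀ e^(−k_d t_c) = (0.445/1.80) × 27.7 × e^(−0.445×0.6182) = 0.2472 × 27.7 × 0.7595 = 5.201 mg/L.
Minimum DO = C_s − D_c = 8.95 − 5.201 = 3.749 mg/L.

t_c ≈ 0.618 d; D_c ≈ 5.20 mg/L; min DO ≈ 3.75 mg/L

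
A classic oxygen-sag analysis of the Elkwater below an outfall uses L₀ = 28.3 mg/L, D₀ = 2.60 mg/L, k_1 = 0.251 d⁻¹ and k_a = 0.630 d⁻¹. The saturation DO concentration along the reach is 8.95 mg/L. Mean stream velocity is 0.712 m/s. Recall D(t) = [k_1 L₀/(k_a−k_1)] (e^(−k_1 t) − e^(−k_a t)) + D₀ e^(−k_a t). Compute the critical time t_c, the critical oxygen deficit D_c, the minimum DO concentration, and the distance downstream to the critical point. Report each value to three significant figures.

t_c ≈ 2.03 d; D_c ≈ 6.77 mg/L; min DO ≈ 2.18 mg/L; x_c ≈ 125 km

With k_a/k_1 = 2.510 and 1 − D₀(k_a−k_1)/(k_1 L₀) = 0.8613,
t_c = ln(2.510 × 0.8613) / (0.630 − 0.251) = ln(2.162) / 0.3790 = 0.7709/0.3790 = 2.034 d.
L(t_c) = L₀ e^(−k_1 t_c) = 28.3 × 0.6002 = 16.98 mg/L, and at the critical point k_a D_c = k_1 L, so D_c = (0.251/0.630) × 16.98 = 6.767 mg/L.
Minimum DO = C_s − D_c = 8.95 − 6.767 = 2.183 mg/L.
x_c = v t_c = 0.712 m/s × 2.034 d × 86400 s/d = 125100 m ≈ 125 km.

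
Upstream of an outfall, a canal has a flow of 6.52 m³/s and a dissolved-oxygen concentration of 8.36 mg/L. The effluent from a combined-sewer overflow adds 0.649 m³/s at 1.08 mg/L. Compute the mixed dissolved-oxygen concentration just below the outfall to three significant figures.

7.70 mg/L

Flow-weighted mixing: C = (Q_r C_r + Q_w C_w)/(Q_r + Q_w)
= (6.52×8.36 + 0.649×1.08)/(6.52 + 0.649) = 55.21/7.169 = 7.701 mg/L.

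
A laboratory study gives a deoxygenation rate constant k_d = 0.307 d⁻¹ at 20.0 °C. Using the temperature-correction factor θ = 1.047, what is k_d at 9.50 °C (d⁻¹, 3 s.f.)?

k_d(T₂) = k_d(T₁) · θ^(T₂−T₁) = 0.307 × 1.047^(9.50−20.0)
= 0.307 × 1.047^-10.5 = 0.307 × 0.6174 = 0.1895 d⁻¹.

k_d ≈ 0.190 d⁻¹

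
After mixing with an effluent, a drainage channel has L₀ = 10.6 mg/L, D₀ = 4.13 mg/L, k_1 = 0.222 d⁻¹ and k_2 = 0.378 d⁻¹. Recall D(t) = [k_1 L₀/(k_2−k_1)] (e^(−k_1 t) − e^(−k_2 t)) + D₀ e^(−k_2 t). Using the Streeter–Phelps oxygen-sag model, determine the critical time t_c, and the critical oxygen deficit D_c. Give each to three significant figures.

t_c ≈ 1.36 d; D_c ≈ 4.60 mg/L

At the critical point dD/dt = 0, so k_1 L₀ e^(−k_1 t) = k_2 D. Substituting D(t) from the Streeter–Phelps equation and solving for t gives
t_c = ln[(k_2/k_1)(1 − D₀(k_2−k_1)/(k_1 L₀))] / (k_2−k_1).
Here k_2−k_1 = 0.1560 d⁻¹ and 1 − D₀(k_2−k_1)/(k_1 L₀) = 1 − 4.13×0.1560/(0.222×10.6) = 0.7262, so
t_c = ln(1.703 × 0.7262) / 0.1560 = 0.2123 / 0.1560 = 1.361 d.
D_c = (k_1/k_2) L₀ e^(−k_1 t_c) = (0.222/0.378) × 10.6 × e^(−0.222×1.361) = 0.5873 × 10.6 × 0.7392 = 4.602 mg/L.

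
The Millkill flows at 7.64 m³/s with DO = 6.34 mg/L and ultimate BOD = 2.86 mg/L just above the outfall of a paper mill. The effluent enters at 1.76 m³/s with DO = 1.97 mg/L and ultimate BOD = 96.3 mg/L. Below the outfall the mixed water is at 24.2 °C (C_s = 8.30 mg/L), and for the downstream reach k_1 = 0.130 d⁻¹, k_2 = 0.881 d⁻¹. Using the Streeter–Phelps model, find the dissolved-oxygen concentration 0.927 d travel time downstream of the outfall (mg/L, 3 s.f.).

DO ≈ 5.51 mg/L

Mixed DO = (7.64×6.34 + 1.76×1.97)/(7.64+1.76) = 51.90/9.400 = 5.522 mg/L.
Mixed L₀ = (7.64×2.86 + 1.76×96.3)/(9.400) = 191.3/9.400 = 20.36 mg/L.
Initial deficit D₀ = C_s − DO₀ = 8.30 − 5.522 = 2.778 mg/L.
D(0.927) = [0.130×20.36/(0.881−0.130)](e^(−0.130×0.927) − e^(−0.881×0.927)) + 2.778 e^(−0.881×0.927)
= 3.524 × (0.8865 − 0.4419) + 2.778 × 0.4419 = 2.794 mg/L.
DO = 8.30 − 2.794 = 5.506 mg/L.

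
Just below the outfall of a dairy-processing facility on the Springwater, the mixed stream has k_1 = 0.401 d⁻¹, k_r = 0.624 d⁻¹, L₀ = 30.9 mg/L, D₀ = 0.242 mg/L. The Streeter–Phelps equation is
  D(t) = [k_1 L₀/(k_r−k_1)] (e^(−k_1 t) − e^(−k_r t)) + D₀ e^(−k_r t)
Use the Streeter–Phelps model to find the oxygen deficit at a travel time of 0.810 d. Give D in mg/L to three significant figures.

D ≈ 6.78 mg/L

k_1 L₀/(k_r−k_1) = 0.401×30.9/(0.624−0.401) = 12.39/0.2230 = 55.56 mg/L.
e^(−k_1 t) = e^(−0.401×0.8100) = 0.7227; e^(−k_r t) = e^(−0.624×0.8100) = 0.6032.
D = 55.56 × (0.7227 − 0.6032) + 0.242 × 0.6032 = 6.636 + 0.1460 = 6.782 mg/L.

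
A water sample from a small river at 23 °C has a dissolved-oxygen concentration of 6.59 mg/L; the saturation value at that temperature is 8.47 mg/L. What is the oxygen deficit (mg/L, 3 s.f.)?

D = C_s − C = 8.47 − 6.59 = 1.88 mg/L.

D ≈ 1.88 mg/L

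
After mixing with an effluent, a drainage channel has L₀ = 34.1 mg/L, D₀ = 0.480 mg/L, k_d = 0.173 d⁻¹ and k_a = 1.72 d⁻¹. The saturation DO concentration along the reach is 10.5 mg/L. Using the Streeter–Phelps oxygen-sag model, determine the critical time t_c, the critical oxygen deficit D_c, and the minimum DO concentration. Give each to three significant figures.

t_c ≈ 1.40 d; D_c ≈ 2.69 mg/L; min DO ≈ 7.81 mg/L

With k_a/k_d = 9.942 and 1 − D₀(k_a−k_d)/(k_d L₀) = 0.8741,
t_c = ln(9.942 × 0.8741) / (1.72 − 0.173) = ln(8.691) / 1.547 = 2.162/1.547 = 1.398 d.
L(t_c) = L₀ e^(−k_d t_c) = 34.1 × 0.7852 = 26.78 mg/L, and at the critical point k_a D_c = k_d L, so D_c = (0.173/1.72) × 26.78 = 2.693 mg/L.
Minimum DO = C_s − D_c = 10.5 − 2.693 = 7.807 mg/L.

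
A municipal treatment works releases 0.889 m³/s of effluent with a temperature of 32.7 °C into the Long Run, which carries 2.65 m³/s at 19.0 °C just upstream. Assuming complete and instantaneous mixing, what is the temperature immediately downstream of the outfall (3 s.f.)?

Flow-weighted mixing: C = (Q_r C_r + Q_w C_w)/(Q_r + Q_w)
= (2.65×19.0 + 0.889×32.7)/(2.65 + 0.889) = 79.42/3.539 = 22.44 °C.

22.4 °C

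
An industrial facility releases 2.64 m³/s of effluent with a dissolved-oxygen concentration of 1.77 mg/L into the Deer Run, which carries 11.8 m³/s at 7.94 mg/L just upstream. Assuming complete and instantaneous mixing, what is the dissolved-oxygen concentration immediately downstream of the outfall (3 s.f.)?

Flow-weighted mixing: C = (Q_r C_r + Q_w C_w)/(Q_r + Q_w)
= (11.8×7.94 + 2.64×1.77)/(11.8 + 2.64) = 98.36/14.44 = 6.812 mg/L.

6.81 mg/L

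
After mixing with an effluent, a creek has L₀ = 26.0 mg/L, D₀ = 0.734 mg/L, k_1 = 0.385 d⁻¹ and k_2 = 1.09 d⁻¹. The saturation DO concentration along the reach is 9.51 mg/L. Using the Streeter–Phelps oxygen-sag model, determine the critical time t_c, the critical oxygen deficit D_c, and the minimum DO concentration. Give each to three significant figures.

With k_2/k_1 = 2.831 and 1 − D₀(k_2−k_1)/(k_1 L₀) = 0.9483,
t_c = ln(2.831 × 0.9483) / (1.09 − 0.385) = ln(2.685) / 0.7050 = 0.9876/0.7050 = 1.401 d.
L(t_c) = L₀ e^(−k_1 t_c) = 26.0 × 0.5831 = 15.16 mg/L, and at the critical point k_2 D_c = k_1 L, so D_c = (0.385/1.09) × 15.16 = 5.355 mg/L.
Minimum DO = C_s − D_c = 9.51 − 5.355 = 4.155 mg/L.

t_c ≈ 1.40 d; D_c ≈ 5.36 mg/L; min DO ≈ 4.15 mg/L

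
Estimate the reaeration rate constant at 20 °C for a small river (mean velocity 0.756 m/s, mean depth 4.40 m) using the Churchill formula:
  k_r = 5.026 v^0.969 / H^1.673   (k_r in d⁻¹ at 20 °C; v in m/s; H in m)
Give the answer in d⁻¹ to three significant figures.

k_r = 5.026 × 0.756^0.969 / 4.40^1.673 = 5.026 × 0.7626 / 11.93 = 0.3214 d⁻¹.

k_r ≈ 0.321 d⁻¹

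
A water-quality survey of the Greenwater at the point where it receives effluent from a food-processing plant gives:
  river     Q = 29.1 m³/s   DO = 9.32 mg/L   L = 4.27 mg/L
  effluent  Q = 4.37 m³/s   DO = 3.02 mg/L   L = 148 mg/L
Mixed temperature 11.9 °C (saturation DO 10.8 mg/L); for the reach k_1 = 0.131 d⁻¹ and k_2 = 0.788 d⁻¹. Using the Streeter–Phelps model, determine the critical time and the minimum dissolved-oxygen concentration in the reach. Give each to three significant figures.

Mixed DO = (29.1×9.32 + 4.37×3.02)/(29.1+4.37) = 284.4/33.47 = 8.497 mg/L.
Mixed L₀ = (29.1×4.27 + 4.37×148)/(33.47) = 771.0/33.47 = 23.04 mg/L.
Initial deficit D₀ = C_s − DO₀ = 10.8 − 8.497 = 2.303 mg/L.
t_c = (1/0.6570) ln[(0.788/0.131)(1 − 2.303×0.6570/(0.131×23.04))] = 1.522 × ln(3.000) = 1.672 d.
D_c = (0.131/0.788) × 23.04 × e^(−0.131×1.672) = 0.1662 × 23.04 × 0.8033 = 3.076 mg/L.
Minimum DO = 10.8 − 3.076 = 7.724 mg/L.

t_c ≈ 1.67 d; minimum DO ≈ 7.72 mg/L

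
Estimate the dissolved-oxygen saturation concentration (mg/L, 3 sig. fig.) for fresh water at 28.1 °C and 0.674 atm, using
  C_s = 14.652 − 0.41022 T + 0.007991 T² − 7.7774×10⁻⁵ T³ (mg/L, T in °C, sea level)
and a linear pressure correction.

At sea level: C_s = 14.652 − 0.41022×28.1 + 0.007991×28.1² − 7.7774×10⁻⁵×28.1³ = 7.709 mg/L.
Pressure correction: C_s' = 7.709 × 0.674 = 5.196 mg/L.

C_s ≈ 5.20 mg/L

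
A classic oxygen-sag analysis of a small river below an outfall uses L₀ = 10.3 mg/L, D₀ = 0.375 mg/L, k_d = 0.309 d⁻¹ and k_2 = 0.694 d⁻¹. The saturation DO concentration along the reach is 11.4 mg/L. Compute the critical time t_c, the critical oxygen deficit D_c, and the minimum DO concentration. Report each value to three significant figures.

With k_2/k_d = 2.246 and 1 − D₀(k_2−k_d)/(k_d L₀) = 0.9546,
t_c = ln(2.246 × 0.9546) / (0.694 − 0.309) = ln(2.144) / 0.3850 = 0.7627/0.3850 = 1.981 d.
D_c = (k_d/k_2) L₀ e^(−k_d t_c) = (0.309/0.694) × 10.3 × e^(−0.309×1.981) = 0.4452 × 10.3 × 0.5422 = 2.486 mg/L.
Minimum DO = C_s − D_c = 11.4 − 2.486 = 8.914 mg/L.

t_c ≈ 1.98 d; D_c ≈ 2.49 mg/L; min DO ≈ 8.91 mg/L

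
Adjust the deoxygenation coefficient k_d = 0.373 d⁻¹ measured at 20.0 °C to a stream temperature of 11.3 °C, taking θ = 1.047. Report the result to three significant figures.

k_d ≈ 0.250 d⁻¹

k_d(T₂) = k_d(T₁) · θ^(T₂−T₁) = 0.373 × 1.047^(11.3−20.0)
= 0.373 × 1.047^-8.70 = 0.373 × 0.6706 = 0.2501 d⁻¹.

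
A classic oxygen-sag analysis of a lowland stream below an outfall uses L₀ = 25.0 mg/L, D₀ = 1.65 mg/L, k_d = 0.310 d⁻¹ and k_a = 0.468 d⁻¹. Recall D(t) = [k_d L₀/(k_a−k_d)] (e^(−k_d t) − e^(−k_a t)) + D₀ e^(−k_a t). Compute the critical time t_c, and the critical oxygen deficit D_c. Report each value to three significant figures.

With k_a/k_d = 1.510 and 1 − D₀(k_a−k_d)/(k_d L₀) = 0.9664,
t_c = ln(1.510 × 0.9664) / (0.468 − 0.310) = ln(1.459) / 0.1580 = 0.3777/0.1580 = 2.390 d.
L(t_c) = L₀ e^(−k_d t_c) = 25.0 × 0.4766 = 11.92 mg/L, and at the critical point k_a D_c = k_d L, so D_c = (0.310/0.468) × 11.92 = 7.893 mg/L.

t_c ≈ 2.39 d; D_c ≈ 7.89 mg/L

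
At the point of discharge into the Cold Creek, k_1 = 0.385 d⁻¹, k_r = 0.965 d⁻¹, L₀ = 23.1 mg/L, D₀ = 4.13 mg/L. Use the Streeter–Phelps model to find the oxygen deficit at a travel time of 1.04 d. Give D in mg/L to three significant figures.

k_1 L₀/(k_r−k_1) = 0.385×23.1/(0.965−0.385) = 8.894/0.5800 = 15.33 mg/L.
e^(−k_1 t) = e^(−0.385×1.040) = 0.6701; e^(−k_r t) = e^(−0.965×1.040) = 0.3666.
D = 15.33 × (0.6701 − 0.3666) + 4.13 × 0.3666 = 4.654 + 1.514 = 6.168 mg/L.

D ≈ 6.17 mg/L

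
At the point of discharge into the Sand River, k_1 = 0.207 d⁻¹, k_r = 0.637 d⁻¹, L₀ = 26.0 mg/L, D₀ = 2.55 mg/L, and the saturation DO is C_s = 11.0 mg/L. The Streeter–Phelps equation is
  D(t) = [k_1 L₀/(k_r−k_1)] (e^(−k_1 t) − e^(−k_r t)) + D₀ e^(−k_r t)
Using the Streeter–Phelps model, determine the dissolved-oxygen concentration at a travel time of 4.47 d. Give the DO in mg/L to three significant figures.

k_1 L₀/(k_r−k_1) = 0.207×26.0/(0.637−0.207) = 5.382/0.4300 = 12.52 mg/L.
e^(−k_1 t) = e^(−0.207×4.470) = 0.3964; e^(−k_r t) = e^(−0.637×4.470) = 0.05800.
D = 12.52 × (0.3964 − 0.05800) + 2.55 × 0.05800 = 4.236 + 0.1479 = 4.384 mg/L.
DO = C_s − D = 11.0 − 4.384 = 6.616 mg/L.

DO ≈ 6.62 mg/L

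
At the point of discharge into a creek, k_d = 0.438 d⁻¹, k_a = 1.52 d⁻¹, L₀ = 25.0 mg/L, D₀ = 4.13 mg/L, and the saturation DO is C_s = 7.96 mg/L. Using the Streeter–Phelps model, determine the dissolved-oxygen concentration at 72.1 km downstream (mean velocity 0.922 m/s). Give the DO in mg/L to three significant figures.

DO ≈ 2.67 mg/L

Travel time t = x/v = 72.1 km / (0.922 m/s) = 72100 m / 0.922 m/s = 78200 s = 0.9051 d.
k_d L₀/(k_a−k_d) = 0.438×25.0/(1.52−0.438) = 10.95/1.082 = 10.12 mg/L.
e^(−k_d t) = e^(−0.438×0.9051) = 0.6727; e^(−k_a t) = e^(−1.52×0.9051) = 0.2527.
D = 10.12 × (0.6727 − 0.2527) + 4.13 × 0.2527 = 4.251 + 1.043 = 5.295 mg/L.
DO = C_s − D = 7.96 − 5.295 = 2.665 mg/L.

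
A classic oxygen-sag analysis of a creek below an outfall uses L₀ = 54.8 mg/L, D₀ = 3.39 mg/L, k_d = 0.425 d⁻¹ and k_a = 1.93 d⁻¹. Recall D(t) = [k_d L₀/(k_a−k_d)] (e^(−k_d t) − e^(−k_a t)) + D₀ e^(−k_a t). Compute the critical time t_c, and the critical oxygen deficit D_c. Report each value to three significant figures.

t_c ≈ 0.841 d; D_c ≈ 8.44 mg/L

At the critical point dD/dt = 0, so k_d L₀ e^(−k_d t) = k_a D. Substituting D(t) from the Streeter–Phelps equation and solving for t gives
t_c = ln[(k_a/k_d)(1 − D₀(k_a−k_d)/(k_d L₀))] / (k_a−k_d).
Here k_a−k_d = 1.505 d⁻¹ and 1 − D₀(k_a−k_d)/(k_d L₀) = 1 − 3.39×1.505/(0.425×54.8) = 0.7809, so
t_c = ln(4.541 × 0.7809) / 1.505 = 1.266 / 1.505 = 0.8411 d.
D_c = (k_d/k_a) L₀ e^(−k_d t_c) = (0.425/1.93) × 54.8 × e^(−0.425×0.8411) = 0.2202 × 54.8 × 0.6994 = 8.440 mg/L.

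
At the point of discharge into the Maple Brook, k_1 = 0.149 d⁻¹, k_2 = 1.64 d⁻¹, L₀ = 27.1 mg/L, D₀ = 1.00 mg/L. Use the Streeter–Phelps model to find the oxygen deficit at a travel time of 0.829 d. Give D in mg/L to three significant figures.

D ≈ 1.95 mg/L

k_1 L₀/(k_2−k_1) = 0.149×27.1/(1.64−0.149) = 4.038/1.491 = 2.708 mg/L.
e^(−k_1 t) = e^(−0.149×0.8290) = 0.8838; e^(−k_2 t) = e^(−1.64×0.8290) = 0.2568.
D = 2.708 × (0.8838 − 0.2568) + 1.00 × 0.2568 = 1.698 + 0.2568 = 1.955 mg/L.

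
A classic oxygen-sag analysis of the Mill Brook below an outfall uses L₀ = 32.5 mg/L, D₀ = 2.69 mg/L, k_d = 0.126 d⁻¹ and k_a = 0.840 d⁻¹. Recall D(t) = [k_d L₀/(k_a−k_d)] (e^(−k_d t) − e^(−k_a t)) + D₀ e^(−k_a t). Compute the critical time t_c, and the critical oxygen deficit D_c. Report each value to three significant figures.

t_c ≈ 1.77 d; D_c ≈ 3.90 mg/L

t_c = [1/(k_a−k_d)] ln[(k_a/k_d)(1 − D₀(k_a−k_d)/(k_d L₀))]
= [1/(0.840−0.126)] ln[(0.840/0.126)(1 − 2.69×0.7140/(0.126×32.5))]
= (1/0.7140) ln[6.667 × 0.5310] = 1.401 × ln(3.540) = 1.401 × 1.264 = 1.770 d.
L(t_c) = L₀ e^(−k_d t_c) = 32.5 × 0.8001 = 26.00 mg/L, and at the critical point k_a D_c = k_d L, so D_c = (0.126/0.840) × 26.00 = 3.900 mg/L.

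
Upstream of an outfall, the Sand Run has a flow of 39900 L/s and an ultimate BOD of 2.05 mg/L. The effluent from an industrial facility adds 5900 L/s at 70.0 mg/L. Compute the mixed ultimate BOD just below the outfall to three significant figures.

10.8 mg/L

Flow-weighted mixing: C = (Q_r C_r + Q_w C_w)/(Q_r + Q_w)
= (39900×2.05 + 5900×70.0)/(39900 + 5900) = 494800/45800 = 10.80 mg/L.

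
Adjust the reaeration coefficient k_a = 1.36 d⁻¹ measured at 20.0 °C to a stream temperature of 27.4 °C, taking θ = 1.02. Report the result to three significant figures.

k_a(T₂) = k_a(T₁) · θ^(T₂−T₁) = 1.36 × 1.02^(27.4−20.0)
= 1.36 × 1.02^7.40 = 1.36 × 1.158 = 1.575 d⁻¹.

k_a ≈ 1.57 d⁻¹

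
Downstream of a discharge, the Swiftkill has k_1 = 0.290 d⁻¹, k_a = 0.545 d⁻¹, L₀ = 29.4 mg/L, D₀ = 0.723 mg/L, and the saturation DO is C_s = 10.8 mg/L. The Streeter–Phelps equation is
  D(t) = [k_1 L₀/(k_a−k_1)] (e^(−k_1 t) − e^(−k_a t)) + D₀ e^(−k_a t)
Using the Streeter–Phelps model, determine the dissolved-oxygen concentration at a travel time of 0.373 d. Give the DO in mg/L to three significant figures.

DO ≈ 7.49 mg/L

k_1 L₀/(k_a−k_1) = 0.290×29.4/(0.545−0.290) = 8.526/0.2550 = 33.44 mg/L.
e^(−k_1 t) = e^(−0.290×0.3730) = 0.8975; e^(−k_a t) = e^(−0.545×0.3730) = 0.8160.
D = 33.44 × (0.8975 − 0.8160) + 0.723 × 0.8160 = 2.723 + 0.5900 = 3.313 mg/L.
DO = C_s − D = 10.8 − 3.313 = 7.487 mg/L.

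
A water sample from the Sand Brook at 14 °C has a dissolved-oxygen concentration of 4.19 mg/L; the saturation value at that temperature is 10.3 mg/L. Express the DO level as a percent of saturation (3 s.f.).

% saturation = C/C_s × 100 = 4.19/10.3 × 100 = 40.7 %.

40.7 % saturation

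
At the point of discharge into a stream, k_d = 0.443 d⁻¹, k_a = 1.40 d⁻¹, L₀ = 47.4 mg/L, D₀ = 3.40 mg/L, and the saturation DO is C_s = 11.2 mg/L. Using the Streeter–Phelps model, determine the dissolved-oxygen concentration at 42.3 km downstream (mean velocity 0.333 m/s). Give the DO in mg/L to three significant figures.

Travel time t = x/v = 42.3 km / (0.333 m/s) = 42300 m / 0.333 m/s = 127000 s = 1.470 d.
k_d L₀/(k_a−k_d) = 0.443×47.4/(1.40−0.443) = 21.00/0.9570 = 21.94 mg/L.
e^(−k_d t) = e^(−0.443×1.470) = 0.5214; e^(−k_a t) = e^(−1.40×1.470) = 0.1277.
D = 21.94 × (0.5214 − 0.1277) + 3.40 × 0.1277 = 8.638 + 0.4341 = 9.072 mg/L.
DO = C_s − D = 11.2 − 9.072 = 2.128 mg/L.

DO ≈ 2.13 mg/L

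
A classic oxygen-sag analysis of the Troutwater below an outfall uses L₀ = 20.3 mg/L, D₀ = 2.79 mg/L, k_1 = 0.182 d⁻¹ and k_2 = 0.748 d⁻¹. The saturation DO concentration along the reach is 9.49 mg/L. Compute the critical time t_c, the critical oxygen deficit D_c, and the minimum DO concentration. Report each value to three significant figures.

t_c ≈ 1.51 d; D_c ≈ 3.75 mg/L; min DO ≈ 5.74 mg/L

t_c = [1/(k_2−k_1)] ln[(k_2/k_1)(1 − D₀(k_2−k_1)/(k_1 L₀))]
= [1/(0.748−0.182)] ln[(0.748/0.182)(1 − 2.79×0.5660/(0.182×20.3))]
= (1/0.5660) ln[4.110 × 0.5726] = 1.767 × ln(2.353) = 1.767 × 0.8558 = 1.512 d.
L(t_c) = L₀ e^(−k_1 t_c) = 20.3 × 0.7594 = 15.42 mg/L, and at the critical point k_2 D_c = k_1 L, so D_c = (0.182/0.748) × 15.42 = 3.751 mg/L.
Minimum DO = C_s − D_c = 9.49 − 3.751 = 5.739 mg/L.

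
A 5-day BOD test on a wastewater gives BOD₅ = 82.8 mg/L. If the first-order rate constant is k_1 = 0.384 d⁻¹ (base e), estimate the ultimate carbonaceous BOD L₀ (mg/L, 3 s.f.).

L₀ ≈ 97.0 mg/L

BOD₅ = L₀(1 − e^(−5k_1)) ⇒ L₀ = BOD₅ / (1 − e^(−5×0.384))
= 82.8 / (1 − 0.1466) = 82.8 / 0.8534 = 97.02 mg/L.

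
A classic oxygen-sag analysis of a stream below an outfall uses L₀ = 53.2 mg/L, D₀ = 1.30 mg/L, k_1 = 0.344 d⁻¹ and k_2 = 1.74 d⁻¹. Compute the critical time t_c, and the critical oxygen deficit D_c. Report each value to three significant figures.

t_c ≈ 1.09 d; D_c ≈ 7.24 mg/L

With k_2/k_1 = 5.058 and 1 − D₀(k_2−k_1)/(k_1 L₀) = 0.9008,
t_c = ln(5.058 × 0.9008) / (1.74 − 0.344) = ln(4.557) / 1.396 = 1.517/1.396 = 1.086 d.
D_c = (k_1/k_2) L₀ e^(−k_1 t_c) = (0.344/1.74) × 53.2 × e^(−0.344×1.086) = 0.1977 × 53.2 × 0.6882 = 7.238 mg/L.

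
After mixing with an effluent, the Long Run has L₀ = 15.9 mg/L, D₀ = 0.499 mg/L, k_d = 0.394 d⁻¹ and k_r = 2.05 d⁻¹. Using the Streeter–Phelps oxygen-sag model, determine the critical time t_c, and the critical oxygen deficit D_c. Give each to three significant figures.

t_c = [1/(k_r−k_d)] ln[(k_r/k_d)(1 − D₀(k_r−k_d)/(k_d L₀))]
= [1/(2.05−0.394)] ln[(2.05/0.394)(1 − 0.499×1.656/(0.394×15.9))]
= (1/1.656) ln[5.203 × 0.8681] = 0.6039 × ln(4.517) = 0.6039 × 1.508 = 0.9105 d.
D_c = (k_d/k_r) L₀ e^(−k_d t_c) = (0.394/2.05) × 15.9 × e^(−0.394×0.9105) = 0.1922 × 15.9 × 0.6986 = 2.135 mg/L.

t_c ≈ 0.910 d; D_c ≈ 2.13 mg/L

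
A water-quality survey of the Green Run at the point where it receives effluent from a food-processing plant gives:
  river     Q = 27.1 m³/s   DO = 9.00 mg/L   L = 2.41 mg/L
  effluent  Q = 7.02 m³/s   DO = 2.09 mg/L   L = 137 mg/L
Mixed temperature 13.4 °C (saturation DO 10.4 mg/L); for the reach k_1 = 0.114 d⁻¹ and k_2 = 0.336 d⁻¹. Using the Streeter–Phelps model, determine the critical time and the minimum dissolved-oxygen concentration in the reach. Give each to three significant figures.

t_c ≈ 3.96 d; minimum DO ≈ 3.90 mg/L

Mixed DO = (27.1×9.00 + 7.02×2.09)/(27.1+7.02) = 258.6/34.12 = 7.578 mg/L.
Mixed L₀ = (27.1×2.41 + 7.02×137)/(34.12) = 1027/34.12 = 30.10 mg/L.
Initial deficit D₀ = C_s − DO₀ = 10.4 − 7.578 = 2.822 mg/L.
t_c = (1/0.2220) ln[(0.336/0.114)(1 − 2.822×0.2220/(0.114×30.10))] = 4.505 × ln(2.409) = 3.961 d.
D_c = (0.114/0.336) × 30.10 × e^(−0.114×3.961) = 0.3393 × 30.10 × 0.6366 = 6.502 mg/L.
Minimum DO = 10.4 − 6.502 = 3.898 mg/L.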